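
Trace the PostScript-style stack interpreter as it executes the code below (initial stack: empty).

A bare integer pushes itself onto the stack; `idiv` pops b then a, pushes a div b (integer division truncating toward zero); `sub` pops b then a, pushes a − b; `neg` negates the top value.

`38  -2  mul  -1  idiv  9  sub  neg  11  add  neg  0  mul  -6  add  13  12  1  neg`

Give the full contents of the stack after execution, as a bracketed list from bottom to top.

38   : [38]
-2   : [38, -2]
mul  : [-76]
-1   : [-76, -1]
idiv : [76]
9    : [76, 9]
sub  : [67]
neg  : [-67]
11   : [-67, 11]
add  : [-56]
neg  : [56]
0    : [56, 0]
mul  : [0]
-6   : [0, -6]
add  : [-6]
13   : [-6, 13]
12   : [-6, 13, 12]
1    : [-6, 13, 12, 1]
neg  : [-6, 13, 12, -1]

[-6, 13, 12, -1]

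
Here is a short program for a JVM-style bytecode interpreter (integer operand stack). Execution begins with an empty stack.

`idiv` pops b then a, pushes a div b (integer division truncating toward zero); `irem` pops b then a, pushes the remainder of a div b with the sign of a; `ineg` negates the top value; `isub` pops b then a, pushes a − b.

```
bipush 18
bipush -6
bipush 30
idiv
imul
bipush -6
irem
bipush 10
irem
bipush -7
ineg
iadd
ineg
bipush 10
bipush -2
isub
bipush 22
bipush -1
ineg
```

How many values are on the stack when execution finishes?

bipush 18 : 18
bipush -6 : 18 -6
bipush 30 : 18 -6 30
idiv      : 18 0
imul      : 0
bipush -6 : 0 -6
irem      : 0
bipush 10 : 0 10
irem      : 0
bipush -7 : 0 -7
ineg      : 0 7
iadd      : 7
ineg      : -7
bipush 10 : -7 10
bipush -2 : -7 10 -2
isub      : -7 12
bipush 22 : -7 12 22
bipush -1 : -7 12 22 -1
ineg      : -7 12 22 1

4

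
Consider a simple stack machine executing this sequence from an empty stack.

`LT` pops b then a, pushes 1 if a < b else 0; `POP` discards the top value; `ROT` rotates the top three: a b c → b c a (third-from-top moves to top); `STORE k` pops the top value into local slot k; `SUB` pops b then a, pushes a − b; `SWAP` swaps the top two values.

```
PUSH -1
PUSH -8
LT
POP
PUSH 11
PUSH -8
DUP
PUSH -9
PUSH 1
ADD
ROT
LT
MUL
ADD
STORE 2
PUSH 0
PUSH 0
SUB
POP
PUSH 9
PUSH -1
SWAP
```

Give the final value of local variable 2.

PUSH -1 → -1
PUSH -8 → -1 -8
LT      → 0
POP     → (empty)
PUSH 11 → 11
PUSH -8 → 11 -8
DUP     → 11 -8 -8
PUSH -9 → 11 -8 -8 -9
PUSH 1  → 11 -8 -8 -9 1
ADD     → 11 -8 -8 -8
ROT     → 11 -8 -8 -8
LT      → 11 -8 0
MUL     → 11 0
ADD     → 11
STORE 2 → (empty)
PUSH 0  → 0
PUSH 0  → 0 0
SUB     → 0
POP     → (empty)
PUSH 9  → 9
PUSH -1 → 9 -1
SWAP    → -1 9

11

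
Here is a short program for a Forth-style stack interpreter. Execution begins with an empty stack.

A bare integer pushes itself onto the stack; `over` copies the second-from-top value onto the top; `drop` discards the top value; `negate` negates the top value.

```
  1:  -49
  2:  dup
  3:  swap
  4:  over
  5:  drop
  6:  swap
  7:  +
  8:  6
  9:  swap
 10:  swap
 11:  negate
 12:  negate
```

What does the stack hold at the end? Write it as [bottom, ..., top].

[-98, 6]

-49    : [-49]
dup    : [-49, -49]
swap   : [-49, -49]
over   : [-49, -49, -49]
drop   : [-49, -49]
swap   : [-49, -49]
+      : [-98]
6      : [-98, 6]
swap   : [6, -98]
swap   : [-98, 6]
negate : [-98, -6]
negate : [-98, 6]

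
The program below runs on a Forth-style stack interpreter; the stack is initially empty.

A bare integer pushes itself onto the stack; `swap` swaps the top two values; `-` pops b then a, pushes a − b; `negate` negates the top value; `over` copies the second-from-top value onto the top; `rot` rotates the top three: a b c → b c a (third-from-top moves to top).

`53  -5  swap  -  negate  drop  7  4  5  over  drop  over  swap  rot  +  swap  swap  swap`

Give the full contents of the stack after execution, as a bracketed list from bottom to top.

53      53
-5      53 -5
swap    -5 53
-       -58
negate  58
drop    (empty)
7       7
4       7 4
5       7 4 5
over    7 4 5 4
drop    7 4 5
over    7 4 5 4
swap    7 4 4 5
rot     7 4 5 4
+       7 4 9
swap    7 9 4
swap    7 4 9
swap    7 9 4

[7, 9, 4]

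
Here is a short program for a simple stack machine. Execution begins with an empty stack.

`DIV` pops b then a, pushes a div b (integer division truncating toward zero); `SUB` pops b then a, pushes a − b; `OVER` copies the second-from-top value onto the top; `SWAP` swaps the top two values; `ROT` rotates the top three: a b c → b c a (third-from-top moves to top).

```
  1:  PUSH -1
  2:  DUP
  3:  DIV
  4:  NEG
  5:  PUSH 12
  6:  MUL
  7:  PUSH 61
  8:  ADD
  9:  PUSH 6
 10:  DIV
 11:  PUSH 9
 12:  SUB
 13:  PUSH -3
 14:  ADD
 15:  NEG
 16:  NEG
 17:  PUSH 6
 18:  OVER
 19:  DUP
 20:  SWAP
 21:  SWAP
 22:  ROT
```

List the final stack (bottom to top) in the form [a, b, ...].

PUSH -1  -1
DUP      -1 -1
DIV      1
NEG      -1
PUSH 12  -1 12
MUL      -12
PUSH 61  -12 61
ADD      49
PUSH 6   49 6
DIV      8
PUSH 9   8 9
SUB      -1
PUSH -3  -1 -3
ADD      -4
NEG      4
NEG      -4
PUSH 6   -4 6
OVER     -4 6 -4
DUP      -4 6 -4 -4
SWAP     -4 6 -4 -4
SWAP     -4 6 -4 -4
ROT      -4 -4 -4 6

[-4, -4, -4, 6]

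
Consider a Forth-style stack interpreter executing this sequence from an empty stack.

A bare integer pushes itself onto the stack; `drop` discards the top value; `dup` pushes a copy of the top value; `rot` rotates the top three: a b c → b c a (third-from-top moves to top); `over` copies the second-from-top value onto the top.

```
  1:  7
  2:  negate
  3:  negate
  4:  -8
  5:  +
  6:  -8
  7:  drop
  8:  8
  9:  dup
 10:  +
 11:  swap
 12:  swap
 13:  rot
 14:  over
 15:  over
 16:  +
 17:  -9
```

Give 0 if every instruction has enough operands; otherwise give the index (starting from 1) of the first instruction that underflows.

7      -> 7
negate -> -7
negate -> 7
-8     -> 7 -8
+      -> -1
-8     -> -1 -8
drop   -> -1
8      -> -1 8
dup    -> -1 8 8
+      -> -1 16
swap   -> 16 -1
swap   -> -1 16
rot  — needs 3 operands, stack has 2 → underflow

13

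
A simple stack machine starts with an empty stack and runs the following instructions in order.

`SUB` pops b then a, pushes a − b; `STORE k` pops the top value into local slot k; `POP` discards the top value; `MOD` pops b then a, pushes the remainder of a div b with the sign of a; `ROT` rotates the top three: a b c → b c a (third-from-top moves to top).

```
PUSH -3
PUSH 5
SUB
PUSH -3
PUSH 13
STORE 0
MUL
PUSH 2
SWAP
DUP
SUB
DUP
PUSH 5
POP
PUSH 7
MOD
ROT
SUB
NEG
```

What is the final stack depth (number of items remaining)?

2

PUSH -3  [-3]
PUSH 5   [-3, 5]
SUB      [-8]
PUSH -3  [-8, -3]
PUSH 13  [-8, -3, 13]
STORE 0  [-8, -3]
MUL      [24]
PUSH 2   [24, 2]
SWAP     [2, 24]
DUP      [2, 24, 24]
SUB      [2, 0]
DUP      [2, 0, 0]
PUSH 5   [2, 0, 0, 5]
POP      [2, 0, 0]
PUSH 7   [2, 0, 0, 7]
MOD      [2, 0, 0]
ROT      [0, 0, 2]
SUB      [0, -2]
NEG      [0, 2]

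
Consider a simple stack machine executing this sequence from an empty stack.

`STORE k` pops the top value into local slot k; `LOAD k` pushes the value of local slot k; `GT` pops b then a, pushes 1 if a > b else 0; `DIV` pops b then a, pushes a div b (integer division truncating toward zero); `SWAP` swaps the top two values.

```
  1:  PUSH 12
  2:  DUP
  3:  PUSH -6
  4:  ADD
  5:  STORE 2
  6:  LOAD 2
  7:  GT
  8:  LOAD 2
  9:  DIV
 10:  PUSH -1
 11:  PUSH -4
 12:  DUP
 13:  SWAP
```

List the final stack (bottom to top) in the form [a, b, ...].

[0, -1, -4, -4]

PUSH 12  [12]
DUP      [12, 12]
PUSH -6  [12, 12, -6]
ADD      [12, 6]
STORE 2  [12]
LOAD 2   [12, 6]
GT       [1]
LOAD 2   [1, 6]
DIV      [0]
PUSH -1  [0, -1]
PUSH -4  [0, -1, -4]
DUP      [0, -1, -4, -4]
SWAP     [0, -1, -4, -4]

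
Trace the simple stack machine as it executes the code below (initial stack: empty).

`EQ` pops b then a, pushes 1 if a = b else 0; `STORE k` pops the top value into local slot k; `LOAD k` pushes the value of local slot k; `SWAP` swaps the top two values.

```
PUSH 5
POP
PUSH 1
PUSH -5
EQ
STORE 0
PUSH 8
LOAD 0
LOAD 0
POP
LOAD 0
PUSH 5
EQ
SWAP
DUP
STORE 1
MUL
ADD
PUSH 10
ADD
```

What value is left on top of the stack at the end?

18

PUSH 5   5
POP      (empty)
PUSH 1   1
PUSH -5  1 -5
EQ       0
STORE 0  (empty)
PUSH 8   8
LOAD 0   8 0
LOAD 0   8 0 0
POP      8 0
LOAD 0   8 0 0
PUSH 5   8 0 0 5
EQ       8 0 0
SWAP     8 0 0
DUP      8 0 0 0
STORE 1  8 0 0
MUL      8 0
ADD      8
PUSH 10  8 10
ADD      18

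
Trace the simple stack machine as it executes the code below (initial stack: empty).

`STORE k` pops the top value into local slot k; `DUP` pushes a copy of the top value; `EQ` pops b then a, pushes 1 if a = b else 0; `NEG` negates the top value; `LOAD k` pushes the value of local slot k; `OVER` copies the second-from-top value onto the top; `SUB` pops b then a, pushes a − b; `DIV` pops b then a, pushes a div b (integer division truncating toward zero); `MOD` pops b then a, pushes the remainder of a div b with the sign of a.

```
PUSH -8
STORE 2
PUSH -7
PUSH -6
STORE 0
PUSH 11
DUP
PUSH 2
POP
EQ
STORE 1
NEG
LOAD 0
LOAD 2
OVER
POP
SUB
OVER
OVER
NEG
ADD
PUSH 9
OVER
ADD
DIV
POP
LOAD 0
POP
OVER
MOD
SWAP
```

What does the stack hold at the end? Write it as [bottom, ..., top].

PUSH -8 → -8
STORE 2 → (empty)
PUSH -7 → -7
PUSH -6 → -7 -6
STORE 0 → -7
PUSH 11 → -7 11
DUP     → -7 11 11
PUSH 2  → -7 11 11 2
POP     → -7 11 11
EQ      → -7 1
STORE 1 → -7
NEG     → 7
LOAD 0  → 7 -6
LOAD 2  → 7 -6 -8
OVER    → 7 -6 -8 -6
POP     → 7 -6 -8
SUB     → 7 2
OVER    → 7 2 7
OVER    → 7 2 7 2
NEG     → 7 2 7 -2
ADD     → 7 2 5
PUSH 9  → 7 2 5 9
OVER    → 7 2 5 9 5
ADD     → 7 2 5 14
DIV     → 7 2 0
POP     → 7 2
LOAD 0  → 7 2 -6
POP     → 7 2
OVER    → 7 2 7
MOD     → 7 2
SWAP    → 2 7

[2, 7]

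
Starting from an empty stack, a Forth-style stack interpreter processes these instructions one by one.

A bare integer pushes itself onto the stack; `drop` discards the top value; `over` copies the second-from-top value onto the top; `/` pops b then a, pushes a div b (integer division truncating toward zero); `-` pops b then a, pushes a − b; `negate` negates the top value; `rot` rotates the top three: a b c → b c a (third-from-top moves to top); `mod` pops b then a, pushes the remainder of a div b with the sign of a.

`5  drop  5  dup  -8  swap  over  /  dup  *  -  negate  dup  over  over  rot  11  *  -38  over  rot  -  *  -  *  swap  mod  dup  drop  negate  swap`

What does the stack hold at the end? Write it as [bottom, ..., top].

[0, 5]

5      → [5]
drop   → []
5      → [5]
dup    → [5, 5]
-8     → [5, 5, -8]
swap   → [5, -8, 5]
over   → [5, -8, 5, -8]
/      → [5, -8, 0]
dup    → [5, -8, 0, 0]
*      → [5, -8, 0]
-      → [5, -8]
negate → [5, 8]
dup    → [5, 8, 8]
over   → [5, 8, 8, 8]
over   → [5, 8, 8, 8, 8]
rot    → [5, 8, 8, 8, 8]
11     → [5, 8, 8, 8, 8, 11]
*      → [5, 8, 8, 8, 88]
-38    → [5, 8, 8, 8, 88, -38]
over   → [5, 8, 8, 8, 88, -38, 88]
rot    → [5, 8, 8, 8, -38, 88, 88]
-      → [5, 8, 8, 8, -38, 0]
*      → [5, 8, 8, 8, 0]
-      → [5, 8, 8, 8]
*      → [5, 8, 64]
swap   → [5, 64, 8]
mod    → [5, 0]
dup    → [5, 0, 0]
drop   → [5, 0]
negate → [5, 0]
swap   → [0, 5]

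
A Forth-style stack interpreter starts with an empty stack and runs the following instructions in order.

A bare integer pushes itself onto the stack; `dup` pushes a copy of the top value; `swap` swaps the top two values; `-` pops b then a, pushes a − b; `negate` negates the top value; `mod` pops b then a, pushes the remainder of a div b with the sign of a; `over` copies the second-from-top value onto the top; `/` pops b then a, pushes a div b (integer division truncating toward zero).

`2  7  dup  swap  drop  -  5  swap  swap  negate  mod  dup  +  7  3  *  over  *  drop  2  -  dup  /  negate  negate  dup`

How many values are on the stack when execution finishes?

2

2      -> 2
7      -> 2 7
dup    -> 2 7 7
swap   -> 2 7 7
drop   -> 2 7
-      -> -5
5      -> -5 5
swap   -> 5 -5
swap   -> -5 5
negate -> -5 -5
mod    -> 0
dup    -> 0 0
+      -> 0
7      -> 0 7
3      -> 0 7 3
*      -> 0 21
over   -> 0 21 0
*      -> 0 0
drop   -> 0
2      -> 0 2
-      -> -2
dup    -> -2 -2
/      -> 1
negate -> -1
negate -> 1
dup    -> 1 1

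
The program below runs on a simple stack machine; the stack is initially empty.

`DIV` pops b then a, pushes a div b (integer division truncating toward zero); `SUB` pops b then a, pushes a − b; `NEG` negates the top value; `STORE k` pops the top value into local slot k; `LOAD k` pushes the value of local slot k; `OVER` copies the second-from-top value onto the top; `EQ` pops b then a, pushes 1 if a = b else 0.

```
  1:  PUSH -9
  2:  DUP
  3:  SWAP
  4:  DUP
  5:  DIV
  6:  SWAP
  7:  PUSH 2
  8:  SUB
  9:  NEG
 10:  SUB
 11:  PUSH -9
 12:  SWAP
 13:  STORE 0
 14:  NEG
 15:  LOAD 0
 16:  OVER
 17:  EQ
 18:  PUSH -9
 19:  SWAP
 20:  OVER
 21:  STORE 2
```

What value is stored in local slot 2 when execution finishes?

-9

PUSH -9 : [-9]
DUP     : [-9, -9]
SWAP    : [-9, -9]
DUP     : [-9, -9, -9]
DIV     : [-9, 1]
SWAP    : [1, -9]
PUSH 2  : [1, -9, 2]
SUB     : [1, -11]
NEG     : [1, 11]
SUB     : [-10]
PUSH -9 : [-10, -9]
SWAP    : [-9, -10]
STORE 0 : [-9]
NEG     : [9]
LOAD 0  : [9, -10]
OVER    : [9, -10, 9]
EQ      : [9, 0]
PUSH -9 : [9, 0, -9]
SWAP    : [9, -9, 0]
OVER    : [9, -9, 0, -9]
STORE 2 : [9, -9, 0]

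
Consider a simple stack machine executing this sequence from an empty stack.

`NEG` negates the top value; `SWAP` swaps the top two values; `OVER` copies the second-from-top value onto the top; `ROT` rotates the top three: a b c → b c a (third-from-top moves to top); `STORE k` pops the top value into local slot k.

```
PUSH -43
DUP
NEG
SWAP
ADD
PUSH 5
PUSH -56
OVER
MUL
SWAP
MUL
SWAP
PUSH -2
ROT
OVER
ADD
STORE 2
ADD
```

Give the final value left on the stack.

-2

PUSH -43 : [-43]
DUP      : [-43, -43]
NEG      : [-43, 43]
SWAP     : [43, -43]
ADD      : [0]
PUSH 5   : [0, 5]
PUSH -56 : [0, 5, -56]
OVER     : [0, 5, -56, 5]
MUL      : [0, 5, -280]
SWAP     : [0, -280, 5]
MUL      : [0, -1400]
SWAP     : [-1400, 0]
PUSH -2  : [-1400, 0, -2]
ROT      : [0, -2, -1400]
OVER     : [0, -2, -1400, -2]
ADD      : [0, -2, -1402]
STORE 2  : [0, -2]
ADD      : [-2]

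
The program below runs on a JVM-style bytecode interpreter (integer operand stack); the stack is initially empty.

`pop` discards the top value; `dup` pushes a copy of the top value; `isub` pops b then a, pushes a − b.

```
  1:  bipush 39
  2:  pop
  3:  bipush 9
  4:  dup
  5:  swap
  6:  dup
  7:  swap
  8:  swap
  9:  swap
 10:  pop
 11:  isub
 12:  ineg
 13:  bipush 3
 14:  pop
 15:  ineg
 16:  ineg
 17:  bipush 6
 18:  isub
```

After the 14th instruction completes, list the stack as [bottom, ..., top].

[0]

bipush 39  [39]
pop        []
bipush 9   [9]
dup        [9, 9]
swap       [9, 9]
dup        [9, 9, 9]
swap       [9, 9, 9]
swap       [9, 9, 9]
swap       [9, 9, 9]
pop        [9, 9]
isub       [0]
ineg       [0]
bipush 3   [0, 3]
pop        [0]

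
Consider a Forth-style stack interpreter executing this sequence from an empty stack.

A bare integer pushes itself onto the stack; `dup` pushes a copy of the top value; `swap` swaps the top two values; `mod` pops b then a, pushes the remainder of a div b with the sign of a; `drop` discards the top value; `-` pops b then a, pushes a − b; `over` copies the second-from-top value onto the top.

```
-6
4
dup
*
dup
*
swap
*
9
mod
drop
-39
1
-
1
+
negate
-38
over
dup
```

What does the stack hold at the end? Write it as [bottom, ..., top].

-6     → [-6]
4      → [-6, 4]
dup    → [-6, 4, 4]
*      → [-6, 16]
dup    → [-6, 16, 16]
*      → [-6, 256]
swap   → [256, -6]
*      → [-1536]
9      → [-1536, 9]
mod    → [-6]
drop   → []
-39    → [-39]
1      → [-39, 1]
-      → [-40]
1      → [-40, 1]
+      → [-39]
negate → [39]
-38    → [39, -38]
over   → [39, -38, 39]
dup    → [39, -38, 39, 39]

[39, -38, 39, 39]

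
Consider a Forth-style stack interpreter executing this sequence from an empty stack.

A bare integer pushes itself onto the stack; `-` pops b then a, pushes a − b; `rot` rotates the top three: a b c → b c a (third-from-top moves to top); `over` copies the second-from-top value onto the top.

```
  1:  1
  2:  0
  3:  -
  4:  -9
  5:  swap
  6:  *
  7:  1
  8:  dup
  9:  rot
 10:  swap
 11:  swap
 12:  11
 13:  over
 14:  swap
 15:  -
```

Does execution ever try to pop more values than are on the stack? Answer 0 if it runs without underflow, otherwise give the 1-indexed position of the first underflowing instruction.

1    : 1
0    : 1 0
-    : 1
-9   : 1 -9
swap : -9 1
*    : -9
1    : -9 1
dup  : -9 1 1
rot  : 1 1 -9
swap : 1 -9 1
swap : 1 1 -9
11   : 1 1 -9 11
over : 1 1 -9 11 -9
swap : 1 1 -9 -9 11
-    : 1 1 -9 -20

0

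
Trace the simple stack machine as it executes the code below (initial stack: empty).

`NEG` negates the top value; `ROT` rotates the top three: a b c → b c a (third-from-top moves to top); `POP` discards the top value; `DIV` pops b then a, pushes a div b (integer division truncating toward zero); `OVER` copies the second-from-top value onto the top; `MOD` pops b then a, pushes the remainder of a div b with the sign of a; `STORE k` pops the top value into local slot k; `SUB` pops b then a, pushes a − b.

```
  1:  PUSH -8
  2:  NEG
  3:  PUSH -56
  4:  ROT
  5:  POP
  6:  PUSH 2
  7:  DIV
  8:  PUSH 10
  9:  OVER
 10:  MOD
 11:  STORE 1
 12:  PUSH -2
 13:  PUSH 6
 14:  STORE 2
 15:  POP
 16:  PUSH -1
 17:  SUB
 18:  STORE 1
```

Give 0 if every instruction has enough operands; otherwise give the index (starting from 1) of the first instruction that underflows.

PUSH -8  : -8
NEG      : 8
PUSH -56 : 8 -56
ROT  — needs 3 operands, stack has 2 → underflow

4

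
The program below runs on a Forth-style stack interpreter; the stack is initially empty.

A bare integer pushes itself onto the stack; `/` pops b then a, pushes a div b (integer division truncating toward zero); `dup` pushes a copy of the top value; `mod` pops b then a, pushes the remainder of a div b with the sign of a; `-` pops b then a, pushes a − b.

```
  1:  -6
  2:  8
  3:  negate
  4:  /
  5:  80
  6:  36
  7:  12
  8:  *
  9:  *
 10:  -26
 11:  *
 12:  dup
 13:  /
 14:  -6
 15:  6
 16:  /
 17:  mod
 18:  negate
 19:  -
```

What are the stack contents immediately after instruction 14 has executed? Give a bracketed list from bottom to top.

[0, 1, -6]

-6     → [-6]
8      → [-6, 8]
negate → [-6, -8]
/      → [0]
80     → [0, 80]
36     → [0, 80, 36]
12     → [0, 80, 36, 12]
*      → [0, 80, 432]
*      → [0, 34560]
-26    → [0, 34560, -26]
*      → [0, -898560]
dup    → [0, -898560, -898560]
/      → [0, 1]
-6     → [0, 1, -6]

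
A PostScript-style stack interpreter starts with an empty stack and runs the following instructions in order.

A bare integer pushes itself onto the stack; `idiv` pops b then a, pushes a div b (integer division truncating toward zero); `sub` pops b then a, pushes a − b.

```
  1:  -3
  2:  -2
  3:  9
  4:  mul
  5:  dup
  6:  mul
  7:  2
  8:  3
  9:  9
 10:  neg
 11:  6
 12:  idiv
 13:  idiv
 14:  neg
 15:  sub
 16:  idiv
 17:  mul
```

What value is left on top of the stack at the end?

-3   -> -3
-2   -> -3 -2
9    -> -3 -2 9
mul  -> -3 -18
dup  -> -3 -18 -18
mul  -> -3 324
2    -> -3 324 2
3    -> -3 324 2 3
9    -> -3 324 2 3 9
neg  -> -3 324 2 3 -9
6    -> -3 324 2 3 -9 6
idiv -> -3 324 2 3 -1
idiv -> -3 324 2 -3
neg  -> -3 324 2 3
sub  -> -3 324 -1
idiv -> -3 -324
mul  -> 972

972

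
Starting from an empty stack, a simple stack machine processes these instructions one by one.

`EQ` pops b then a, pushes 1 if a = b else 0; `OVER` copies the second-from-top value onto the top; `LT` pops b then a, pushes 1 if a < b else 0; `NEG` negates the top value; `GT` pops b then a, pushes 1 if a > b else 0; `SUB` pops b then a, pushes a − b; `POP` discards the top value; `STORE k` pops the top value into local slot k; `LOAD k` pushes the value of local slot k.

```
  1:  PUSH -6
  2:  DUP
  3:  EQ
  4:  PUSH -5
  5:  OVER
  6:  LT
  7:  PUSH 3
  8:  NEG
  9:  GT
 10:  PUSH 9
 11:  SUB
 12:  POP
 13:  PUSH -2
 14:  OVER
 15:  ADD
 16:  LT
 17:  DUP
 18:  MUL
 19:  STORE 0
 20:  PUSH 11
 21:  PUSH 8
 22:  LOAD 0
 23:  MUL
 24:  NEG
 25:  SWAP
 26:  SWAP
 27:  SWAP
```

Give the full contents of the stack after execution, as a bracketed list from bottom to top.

[0, 11]

PUSH -6 -> [-6]
DUP     -> [-6, -6]
EQ      -> [1]
PUSH -5 -> [1, -5]
OVER    -> [1, -5, 1]
LT      -> [1, 1]
PUSH 3  -> [1, 1, 3]
NEG     -> [1, 1, -3]
GT      -> [1, 1]
PUSH 9  -> [1, 1, 9]
SUB     -> [1, -8]
POP     -> [1]
PUSH -2 -> [1, -2]
OVER    -> [1, -2, 1]
ADD     -> [1, -1]
LT      -> [0]
DUP     -> [0, 0]
MUL     -> [0]
STORE 0 -> []
PUSH 11 -> [11]
PUSH 8  -> [11, 8]
LOAD 0  -> [11, 8, 0]
MUL     -> [11, 0]
NEG     -> [11, 0]
SWAP    -> [0, 11]
SWAP    -> [11, 0]
SWAP    -> [0, 11]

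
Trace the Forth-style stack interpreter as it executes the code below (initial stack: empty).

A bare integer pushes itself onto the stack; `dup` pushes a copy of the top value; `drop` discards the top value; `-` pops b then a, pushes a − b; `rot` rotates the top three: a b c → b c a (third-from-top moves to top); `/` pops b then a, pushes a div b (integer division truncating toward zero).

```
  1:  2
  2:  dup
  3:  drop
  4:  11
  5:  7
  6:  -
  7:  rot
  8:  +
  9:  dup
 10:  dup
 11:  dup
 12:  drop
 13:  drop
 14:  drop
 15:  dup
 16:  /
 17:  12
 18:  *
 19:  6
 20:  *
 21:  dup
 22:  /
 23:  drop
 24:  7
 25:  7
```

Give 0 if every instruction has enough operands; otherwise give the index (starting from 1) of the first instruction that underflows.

2    -> 2
dup  -> 2 2
drop -> 2
11   -> 2 11
7    -> 2 11 7
-    -> 2 4
rot  — needs 3 operands, stack has 2 → underflow

7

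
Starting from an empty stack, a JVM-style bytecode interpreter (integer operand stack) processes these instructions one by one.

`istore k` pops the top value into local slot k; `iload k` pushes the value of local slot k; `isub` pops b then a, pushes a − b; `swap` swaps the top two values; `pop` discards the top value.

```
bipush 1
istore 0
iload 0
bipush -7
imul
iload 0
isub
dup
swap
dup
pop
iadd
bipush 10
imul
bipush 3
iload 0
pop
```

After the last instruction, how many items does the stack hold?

bipush 1  -> [1]
istore 0  -> []
iload 0   -> [1]
bipush -7 -> [1, -7]
imul      -> [-7]
iload 0   -> [-7, 1]
isub      -> [-8]
dup       -> [-8, -8]
swap      -> [-8, -8]
dup       -> [-8, -8, -8]
pop       -> [-8, -8]
iadd      -> [-16]
bipush 10 -> [-16, 10]
imul      -> [-160]
bipush 3  -> [-160, 3]
iload 0   -> [-160, 3, 1]
pop       -> [-160, 3]

2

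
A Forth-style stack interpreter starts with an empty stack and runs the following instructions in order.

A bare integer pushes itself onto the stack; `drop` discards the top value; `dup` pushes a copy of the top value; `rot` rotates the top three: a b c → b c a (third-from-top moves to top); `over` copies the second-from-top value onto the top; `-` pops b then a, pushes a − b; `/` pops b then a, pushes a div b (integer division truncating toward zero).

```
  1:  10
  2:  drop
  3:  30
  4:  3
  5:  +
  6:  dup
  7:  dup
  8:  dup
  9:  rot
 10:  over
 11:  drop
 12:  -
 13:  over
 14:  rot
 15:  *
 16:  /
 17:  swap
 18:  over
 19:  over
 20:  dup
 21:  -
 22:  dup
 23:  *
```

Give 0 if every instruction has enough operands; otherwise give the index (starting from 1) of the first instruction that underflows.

0

10    [10]
drop  []
30    [30]
3     [30, 3]
+     [33]
dup   [33, 33]
dup   [33, 33, 33]
dup   [33, 33, 33, 33]
rot   [33, 33, 33, 33]
over  [33, 33, 33, 33, 33]
drop  [33, 33, 33, 33]
-     [33, 33, 0]
over  [33, 33, 0, 33]
rot   [33, 0, 33, 33]
*     [33, 0, 1089]
/     [33, 0]
swap  [0, 33]
over  [0, 33, 0]
over  [0, 33, 0, 33]
dup   [0, 33, 0, 33, 33]
-     [0, 33, 0, 0]
dup   [0, 33, 0, 0, 0]
*     [0, 33, 0, 0]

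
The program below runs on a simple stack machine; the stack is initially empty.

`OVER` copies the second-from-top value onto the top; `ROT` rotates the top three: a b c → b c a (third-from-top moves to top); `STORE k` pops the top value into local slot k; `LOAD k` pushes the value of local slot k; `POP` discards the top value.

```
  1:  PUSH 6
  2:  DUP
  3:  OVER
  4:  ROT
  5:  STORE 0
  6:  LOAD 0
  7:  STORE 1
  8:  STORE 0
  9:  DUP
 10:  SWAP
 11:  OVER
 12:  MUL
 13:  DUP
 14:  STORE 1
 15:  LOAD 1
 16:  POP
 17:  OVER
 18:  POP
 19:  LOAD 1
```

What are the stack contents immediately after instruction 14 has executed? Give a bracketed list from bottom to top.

[6, 36]

PUSH 6  : 6
DUP     : 6 6
OVER    : 6 6 6
ROT     : 6 6 6
STORE 0 : 6 6
LOAD 0  : 6 6 6
STORE 1 : 6 6
STORE 0 : 6
DUP     : 6 6
SWAP    : 6 6
OVER    : 6 6 6
MUL     : 6 36
DUP     : 6 36 36
STORE 1 : 6 36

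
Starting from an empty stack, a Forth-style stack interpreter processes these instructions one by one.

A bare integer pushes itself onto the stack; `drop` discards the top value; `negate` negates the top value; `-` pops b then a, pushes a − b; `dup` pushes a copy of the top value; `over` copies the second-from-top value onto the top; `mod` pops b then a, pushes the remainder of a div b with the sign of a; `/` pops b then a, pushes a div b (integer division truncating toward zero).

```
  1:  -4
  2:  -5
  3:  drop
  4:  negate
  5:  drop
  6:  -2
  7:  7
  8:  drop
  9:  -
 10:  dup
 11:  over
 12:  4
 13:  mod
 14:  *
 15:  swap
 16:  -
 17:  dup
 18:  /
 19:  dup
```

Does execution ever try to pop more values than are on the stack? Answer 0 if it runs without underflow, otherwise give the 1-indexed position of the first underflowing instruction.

9

-4     -> [-4]
-5     -> [-4, -5]
drop   -> [-4]
negate -> [4]
drop   -> []
-2     -> [-2]
7      -> [-2, 7]
drop   -> [-2]
-  — needs 2 operands, stack has 1 → underflow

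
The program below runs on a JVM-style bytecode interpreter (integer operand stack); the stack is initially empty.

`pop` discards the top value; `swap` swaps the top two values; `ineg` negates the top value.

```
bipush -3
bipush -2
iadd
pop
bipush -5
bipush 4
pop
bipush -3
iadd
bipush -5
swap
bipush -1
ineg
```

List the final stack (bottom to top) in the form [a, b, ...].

[-5, -8, 1]

bipush -3 : [-3]
bipush -2 : [-3, -2]
iadd      : [-5]
pop       : []
bipush -5 : [-5]
bipush 4  : [-5, 4]
pop       : [-5]
bipush -3 : [-5, -3]
iadd      : [-8]
bipush -5 : [-8, -5]
swap      : [-5, -8]
bipush -1 : [-5, -8, -1]
ineg      : [-5, -8, 1]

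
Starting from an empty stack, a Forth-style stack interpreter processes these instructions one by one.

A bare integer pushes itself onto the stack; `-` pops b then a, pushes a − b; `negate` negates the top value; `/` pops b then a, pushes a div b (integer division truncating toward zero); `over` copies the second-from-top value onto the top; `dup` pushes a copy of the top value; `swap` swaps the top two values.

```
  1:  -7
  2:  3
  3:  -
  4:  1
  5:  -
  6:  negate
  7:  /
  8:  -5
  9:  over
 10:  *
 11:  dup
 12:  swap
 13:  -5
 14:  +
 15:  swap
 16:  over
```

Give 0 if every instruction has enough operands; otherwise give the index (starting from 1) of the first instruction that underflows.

7

-7     : -7
3      : -7 3
-      : -10
1      : -10 1
-      : -11
negate : 11
/  — needs 2 operands, stack has 1 → underflow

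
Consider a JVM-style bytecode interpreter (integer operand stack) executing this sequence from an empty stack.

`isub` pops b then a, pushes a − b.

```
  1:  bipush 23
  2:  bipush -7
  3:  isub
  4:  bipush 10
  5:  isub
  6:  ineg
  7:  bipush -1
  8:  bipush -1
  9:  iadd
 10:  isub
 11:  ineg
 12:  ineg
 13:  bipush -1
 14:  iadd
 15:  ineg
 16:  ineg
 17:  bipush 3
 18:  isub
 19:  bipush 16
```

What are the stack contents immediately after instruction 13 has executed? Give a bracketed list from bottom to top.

[-18, -1]

bipush 23 → [23]
bipush -7 → [23, -7]
isub      → [30]
bipush 10 → [30, 10]
isub      → [20]
ineg      → [-20]
bipush -1 → [-20, -1]
bipush -1 → [-20, -1, -1]
iadd      → [-20, -2]
isub      → [-18]
ineg      → [18]
ineg      → [-18]
bipush -1 → [-18, -1]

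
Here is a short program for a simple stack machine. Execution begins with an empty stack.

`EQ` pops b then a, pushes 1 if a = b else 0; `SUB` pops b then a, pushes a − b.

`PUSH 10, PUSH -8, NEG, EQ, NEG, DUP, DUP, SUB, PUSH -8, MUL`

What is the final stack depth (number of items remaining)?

PUSH 10 : [10]
PUSH -8 : [10, -8]
NEG     : [10, 8]
EQ      : [0]
NEG     : [0]
DUP     : [0, 0]
DUP     : [0, 0, 0]
SUB     : [0, 0]
PUSH -8 : [0, 0, -8]
MUL     : [0, 0]

2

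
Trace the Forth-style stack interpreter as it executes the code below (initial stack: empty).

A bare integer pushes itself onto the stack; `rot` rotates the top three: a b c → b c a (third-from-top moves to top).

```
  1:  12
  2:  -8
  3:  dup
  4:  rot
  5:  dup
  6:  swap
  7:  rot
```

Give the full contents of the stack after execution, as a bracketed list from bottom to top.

[-8, 12, 12, -8]

12    12
-8    12 -8
dup   12 -8 -8
rot   -8 -8 12
dup   -8 -8 12 12
swap  -8 -8 12 12
rot   -8 12 12 -8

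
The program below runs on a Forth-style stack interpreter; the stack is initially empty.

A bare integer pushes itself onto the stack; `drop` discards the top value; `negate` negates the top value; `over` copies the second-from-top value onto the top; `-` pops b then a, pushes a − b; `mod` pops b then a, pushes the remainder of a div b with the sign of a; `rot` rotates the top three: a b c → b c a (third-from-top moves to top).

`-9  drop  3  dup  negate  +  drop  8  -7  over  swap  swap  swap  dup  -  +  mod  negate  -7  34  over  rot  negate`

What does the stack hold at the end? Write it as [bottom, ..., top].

[0, 34, -7, 7]

-9     → -9
drop   → (empty)
3      → 3
dup    → 3 3
negate → 3 -3
+      → 0
drop   → (empty)
8      → 8
-7     → 8 -7
over   → 8 -7 8
swap   → 8 8 -7
swap   → 8 -7 8
swap   → 8 8 -7
dup    → 8 8 -7 -7
-      → 8 8 0
+      → 8 8
mod    → 0
negate → 0
-7     → 0 -7
34     → 0 -7 34
over   → 0 -7 34 -7
rot    → 0 34 -7 -7
negate → 0 34 -7 7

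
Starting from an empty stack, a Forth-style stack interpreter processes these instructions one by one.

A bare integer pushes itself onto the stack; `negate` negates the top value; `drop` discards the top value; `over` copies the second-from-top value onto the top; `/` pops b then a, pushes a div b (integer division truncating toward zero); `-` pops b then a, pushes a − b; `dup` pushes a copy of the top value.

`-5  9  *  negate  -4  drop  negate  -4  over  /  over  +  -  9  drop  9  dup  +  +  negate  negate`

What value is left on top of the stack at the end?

-5      -5
9       -5 9
*       -45
negate  45
-4      45 -4
drop    45
negate  -45
-4      -45 -4
over    -45 -4 -45
/       -45 0
over    -45 0 -45
+       -45 -45
-       0
9       0 9
drop    0
9       0 9
dup     0 9 9
+       0 18
+       18
negate  -18
negate  18

18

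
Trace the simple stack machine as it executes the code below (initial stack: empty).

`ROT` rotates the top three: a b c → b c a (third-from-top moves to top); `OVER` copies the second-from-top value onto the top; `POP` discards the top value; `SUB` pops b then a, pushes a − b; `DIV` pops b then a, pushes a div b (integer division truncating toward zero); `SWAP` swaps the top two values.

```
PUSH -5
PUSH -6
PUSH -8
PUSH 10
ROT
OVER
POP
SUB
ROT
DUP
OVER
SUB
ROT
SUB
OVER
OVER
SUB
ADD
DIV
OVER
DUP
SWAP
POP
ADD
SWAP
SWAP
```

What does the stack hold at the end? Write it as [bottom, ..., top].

PUSH -5 → -5
PUSH -6 → -5 -6
PUSH -8 → -5 -6 -8
PUSH 10 → -5 -6 -8 10
ROT     → -5 -8 10 -6
OVER    → -5 -8 10 -6 10
POP     → -5 -8 10 -6
SUB     → -5 -8 16
ROT     → -8 16 -5
DUP     → -8 16 -5 -5
OVER    → -8 16 -5 -5 -5
SUB     → -8 16 -5 0
ROT     → -8 -5 0 16
SUB     → -8 -5 -16
OVER    → -8 -5 -16 -5
OVER    → -8 -5 -16 -5 -16
SUB     → -8 -5 -16 11
ADD     → -8 -5 -5
DIV     → -8 1
OVER    → -8 1 -8
DUP     → -8 1 -8 -8
SWAP    → -8 1 -8 -8
POP     → -8 1 -8
ADD     → -8 -7
SWAP    → -7 -8
SWAP    → -8 -7

[-8, -7]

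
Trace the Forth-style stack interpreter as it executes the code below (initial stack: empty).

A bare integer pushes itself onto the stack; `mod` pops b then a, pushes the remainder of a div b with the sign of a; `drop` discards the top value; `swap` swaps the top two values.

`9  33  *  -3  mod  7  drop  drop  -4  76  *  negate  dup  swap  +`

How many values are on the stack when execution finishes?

9      -> 9
33     -> 9 33
*      -> 297
-3     -> 297 -3
mod    -> 0
7      -> 0 7
drop   -> 0
drop   -> (empty)
-4     -> -4
76     -> -4 76
*      -> -304
negate -> 304
dup    -> 304 304
swap   -> 304 304
+      -> 608

1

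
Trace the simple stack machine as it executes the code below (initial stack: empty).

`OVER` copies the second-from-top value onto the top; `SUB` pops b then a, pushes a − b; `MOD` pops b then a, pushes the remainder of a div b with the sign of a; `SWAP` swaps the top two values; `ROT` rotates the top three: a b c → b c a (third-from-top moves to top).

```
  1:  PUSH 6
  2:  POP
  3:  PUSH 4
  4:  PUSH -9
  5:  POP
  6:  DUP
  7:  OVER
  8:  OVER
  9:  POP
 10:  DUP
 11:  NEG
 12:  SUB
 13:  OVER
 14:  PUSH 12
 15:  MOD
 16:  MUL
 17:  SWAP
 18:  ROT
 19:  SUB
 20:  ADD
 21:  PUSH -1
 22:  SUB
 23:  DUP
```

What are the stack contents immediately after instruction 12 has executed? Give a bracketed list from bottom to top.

[4, 4, 8]

PUSH 6  → 6
POP     → (empty)
PUSH 4  → 4
PUSH -9 → 4 -9
POP     → 4
DUP     → 4 4
OVER    → 4 4 4
OVER    → 4 4 4 4
POP     → 4 4 4
DUP     → 4 4 4 4
NEG     → 4 4 4 -4
SUB     → 4 4 8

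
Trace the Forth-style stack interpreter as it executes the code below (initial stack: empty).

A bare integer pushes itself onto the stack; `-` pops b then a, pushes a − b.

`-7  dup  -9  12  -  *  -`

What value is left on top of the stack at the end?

-154

-7   [-7]
dup  [-7, -7]
-9   [-7, -7, -9]
12   [-7, -7, -9, 12]
-    [-7, -7, -21]
*    [-7, 147]
-    [-154]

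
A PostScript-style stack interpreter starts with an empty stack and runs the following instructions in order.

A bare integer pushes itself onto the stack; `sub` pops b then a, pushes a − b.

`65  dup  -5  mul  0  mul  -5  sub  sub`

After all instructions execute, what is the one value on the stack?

60

65  → 65
dup → 65 65
-5  → 65 65 -5
mul → 65 -325
0   → 65 -325 0
mul → 65 0
-5  → 65 0 -5
sub → 65 5
sub → 60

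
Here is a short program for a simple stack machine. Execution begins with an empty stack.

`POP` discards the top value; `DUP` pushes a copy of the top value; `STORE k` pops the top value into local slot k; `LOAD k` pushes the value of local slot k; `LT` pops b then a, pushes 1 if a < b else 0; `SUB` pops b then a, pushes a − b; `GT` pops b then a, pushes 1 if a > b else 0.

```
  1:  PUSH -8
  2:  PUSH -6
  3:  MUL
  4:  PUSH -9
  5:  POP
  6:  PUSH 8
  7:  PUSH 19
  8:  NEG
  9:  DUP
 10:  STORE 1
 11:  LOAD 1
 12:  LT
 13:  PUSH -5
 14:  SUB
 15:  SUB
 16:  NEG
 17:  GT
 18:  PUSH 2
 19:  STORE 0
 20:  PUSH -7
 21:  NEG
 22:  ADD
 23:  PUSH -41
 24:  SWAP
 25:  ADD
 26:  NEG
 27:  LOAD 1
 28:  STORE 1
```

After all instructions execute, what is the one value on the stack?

33

PUSH -8  → [-8]
PUSH -6  → [-8, -6]
MUL      → [48]
PUSH -9  → [48, -9]
POP      → [48]
PUSH 8   → [48, 8]
PUSH 19  → [48, 8, 19]
NEG      → [48, 8, -19]
DUP      → [48, 8, -19, -19]
STORE 1  → [48, 8, -19]
LOAD 1   → [48, 8, -19, -19]
LT       → [48, 8, 0]
PUSH -5  → [48, 8, 0, -5]
SUB      → [48, 8, 5]
SUB      → [48, 3]
NEG      → [48, -3]
GT       → [1]
PUSH 2   → [1, 2]
STORE 0  → [1]
PUSH -7  → [1, -7]
NEG      → [1, 7]
ADD      → [8]
PUSH -41 → [8, -41]
SWAP     → [-41, 8]
ADD      → [-33]
NEG      → [33]
LOAD 1   → [33, -19]
STORE 1  → [33]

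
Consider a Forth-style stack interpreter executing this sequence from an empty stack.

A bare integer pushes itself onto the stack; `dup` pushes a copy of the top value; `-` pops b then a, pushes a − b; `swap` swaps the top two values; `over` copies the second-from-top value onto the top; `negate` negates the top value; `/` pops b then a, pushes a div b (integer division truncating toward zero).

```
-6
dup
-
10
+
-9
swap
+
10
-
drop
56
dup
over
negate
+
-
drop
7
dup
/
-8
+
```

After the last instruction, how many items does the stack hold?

1

-6     → [-6]
dup    → [-6, -6]
-      → [0]
10     → [0, 10]
+      → [10]
-9     → [10, -9]
swap   → [-9, 10]
+      → [1]
10     → [1, 10]
-      → [-9]
drop   → []
56     → [56]
dup    → [56, 56]
over   → [56, 56, 56]
negate → [56, 56, -56]
+      → [56, 0]
-      → [56]
drop   → []
7      → [7]
dup    → [7, 7]
/      → [1]
-8     → [1, -8]
+      → [-7]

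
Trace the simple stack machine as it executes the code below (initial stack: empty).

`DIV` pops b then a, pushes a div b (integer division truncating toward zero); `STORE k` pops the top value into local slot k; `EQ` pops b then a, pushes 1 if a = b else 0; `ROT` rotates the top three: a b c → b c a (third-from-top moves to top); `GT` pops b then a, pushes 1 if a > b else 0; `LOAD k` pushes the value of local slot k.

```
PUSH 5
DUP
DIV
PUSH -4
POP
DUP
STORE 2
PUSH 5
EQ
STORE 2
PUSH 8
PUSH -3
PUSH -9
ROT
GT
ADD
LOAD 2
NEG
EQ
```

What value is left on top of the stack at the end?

PUSH 5   [5]
DUP      [5, 5]
DIV      [1]
PUSH -4  [1, -4]
POP      [1]
DUP      [1, 1]
STORE 2  [1]
PUSH 5   [1, 5]
EQ       [0]
STORE 2  []
PUSH 8   [8]
PUSH -3  [8, -3]
PUSH -9  [8, -3, -9]
ROT      [-3, -9, 8]
GT       [-3, 0]
ADD      [-3]
LOAD 2   [-3, 0]
NEG      [-3, 0]
EQ       [0]

0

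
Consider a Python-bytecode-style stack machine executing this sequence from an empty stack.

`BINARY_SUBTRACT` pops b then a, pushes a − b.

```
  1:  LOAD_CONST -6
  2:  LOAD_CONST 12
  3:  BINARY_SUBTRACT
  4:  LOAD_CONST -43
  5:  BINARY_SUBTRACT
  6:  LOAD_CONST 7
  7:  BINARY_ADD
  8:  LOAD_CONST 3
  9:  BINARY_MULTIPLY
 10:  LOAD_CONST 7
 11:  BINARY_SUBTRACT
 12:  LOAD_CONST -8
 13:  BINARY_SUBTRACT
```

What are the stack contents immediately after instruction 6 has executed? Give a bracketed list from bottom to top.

[25, 7]

LOAD_CONST -6   : -6
LOAD_CONST 12   : -6 12
BINARY_SUBTRACT : -18
LOAD_CONST -43  : -18 -43
BINARY_SUBTRACT : 25
LOAD_CONST 7    : 25 7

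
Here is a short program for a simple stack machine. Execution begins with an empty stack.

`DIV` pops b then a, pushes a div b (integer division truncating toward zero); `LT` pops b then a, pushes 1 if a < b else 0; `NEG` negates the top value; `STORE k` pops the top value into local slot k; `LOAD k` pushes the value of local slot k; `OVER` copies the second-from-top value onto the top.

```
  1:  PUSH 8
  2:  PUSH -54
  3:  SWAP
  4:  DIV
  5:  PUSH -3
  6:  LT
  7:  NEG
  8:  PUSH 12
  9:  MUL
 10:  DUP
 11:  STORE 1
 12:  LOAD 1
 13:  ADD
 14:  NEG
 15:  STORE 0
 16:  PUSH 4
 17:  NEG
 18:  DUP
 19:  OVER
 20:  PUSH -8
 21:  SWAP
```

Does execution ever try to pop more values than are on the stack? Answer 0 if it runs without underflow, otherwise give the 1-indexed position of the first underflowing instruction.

PUSH 8   -> [8]
PUSH -54 -> [8, -54]
SWAP     -> [-54, 8]
DIV      -> [-6]
PUSH -3  -> [-6, -3]
LT       -> [1]
NEG      -> [-1]
PUSH 12  -> [-1, 12]
MUL      -> [-12]
DUP      -> [-12, -12]
STORE 1  -> [-12]
LOAD 1   -> [-12, -12]
ADD      -> [-24]
NEG      -> [24]
STORE 0  -> []
PUSH 4   -> [4]
NEG      -> [-4]
DUP      -> [-4, -4]
OVER     -> [-4, -4, -4]
PUSH -8  -> [-4, -4, -4, -8]
SWAP     -> [-4, -4, -8, -4]

0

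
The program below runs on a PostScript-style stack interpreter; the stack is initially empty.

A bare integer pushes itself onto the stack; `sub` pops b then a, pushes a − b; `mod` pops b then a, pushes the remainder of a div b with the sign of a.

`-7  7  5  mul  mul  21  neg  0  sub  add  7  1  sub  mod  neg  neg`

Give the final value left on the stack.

-2

-7  -> -7
7   -> -7 7
5   -> -7 7 5
mul -> -7 35
mul -> -245
21  -> -245 21
neg -> -245 -21
0   -> -245 -21 0
sub -> -245 -21
add -> -266
7   -> -266 7
1   -> -266 7 1
sub -> -266 6
mod -> -2
neg -> 2
neg -> -2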